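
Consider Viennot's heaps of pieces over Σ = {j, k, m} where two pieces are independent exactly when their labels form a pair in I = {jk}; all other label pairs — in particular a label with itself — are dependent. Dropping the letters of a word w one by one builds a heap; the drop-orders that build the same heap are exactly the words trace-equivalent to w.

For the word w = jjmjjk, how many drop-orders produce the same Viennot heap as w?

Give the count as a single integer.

3

drop 0:j onto floor
drop 1:j onto {0:j}
drop 2:m onto {1:j}
drop 3:j onto {2:m}
drop 4:j onto {3:j}
drop 5:k onto {2:m}
ground layer = {0:j}
drop-orders for the pieces not yet dropped (sum over which currently-grounded one goes next):
  1 to go: {4} 1  {5} 1
  2 to go: {3,4} 1  {4,5} 2
  3 to go: {3,4,5} 3
  4 to go: {2,3,4,5} 3
  if 0:j drops first: 3 orders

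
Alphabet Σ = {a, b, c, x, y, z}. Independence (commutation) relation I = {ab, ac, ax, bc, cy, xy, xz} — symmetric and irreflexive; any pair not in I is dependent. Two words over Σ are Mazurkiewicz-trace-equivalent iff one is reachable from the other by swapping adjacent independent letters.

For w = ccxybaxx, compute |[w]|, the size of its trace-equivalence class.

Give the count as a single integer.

22

#0=c has no predecessor
#1=c depends on [0:c]
#2=x depends on [1:c]
#3=y has no predecessor
#4=b depends on [2:x, 3:y]
#5=a depends on [3:y]
#6=x depends on [4:b]
#7=x depends on [6:x]
sources: [0:c, 3:y]
N(rest) = Σ N(rest − s) over sources s of rest; N(one piece) = 1:
  size 1 → [5]=1  [7]=1
  size 2 → [5,7]=2  [6,7]=1
  size 3 → [4,6,7]=1  [5,6,7]=3
  size 4 → [2,4,6,7]=1  [4,5,6,7]=4
  size 5 → [1,2,4,6,7]=1  [2,4,5,6,7]=5  [3,4,5,6,7]=4
  size 6 → [0,1,2,4,6,7]=1  [1,2,4,5,6,7]=6  [2,3,4,5,6,7]=9
  first=0(c) contributes 15
  first=3(y) contributes 7
|[w]| = 22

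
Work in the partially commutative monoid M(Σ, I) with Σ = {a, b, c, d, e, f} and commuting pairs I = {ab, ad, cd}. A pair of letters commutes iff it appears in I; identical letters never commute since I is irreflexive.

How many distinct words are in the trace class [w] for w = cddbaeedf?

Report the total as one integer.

#0=c has no predecessor
#1=d has no predecessor
#2=d depends on [1:d]
#3=b depends on [0:c, 2:d]
#4=a depends on [0:c]
#5=e depends on [3:b, 4:a]
#6=e depends on [5:e]
#7=d depends on [6:e]
#8=f depends on [7:d]
sources: [0:c, 1:d]
N(rest) = Σ N(rest − s) over sources s of rest; N(one piece) = 1:
  size 1 → [8]=1
  size 2 → [7,8]=1
  size 3 → [6,7,8]=1
  size 4 → [5,6,7,8]=1
  size 5 → [3,5,6,7,8]=1  [4,5,6,7,8]=1
  size 6 → [2,3,5,6,7,8]=1  [3,4,5,6,7,8]=2
  size 7 → [0,3,4,5,6,7,8]=2  [1,2,3,5,6,7,8]=1  [2,3,4,5,6,7,8]=3
  first=0(c) contributes 4
  first=1(d) contributes 5
|[w]| = 9

9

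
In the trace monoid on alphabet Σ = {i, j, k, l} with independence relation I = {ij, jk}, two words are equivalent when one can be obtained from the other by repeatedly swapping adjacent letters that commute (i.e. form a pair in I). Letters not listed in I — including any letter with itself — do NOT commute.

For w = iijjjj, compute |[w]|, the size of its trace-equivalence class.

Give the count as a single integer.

drop 0:i onto floor
drop 1:i onto {0:i}
drop 2:j onto floor
drop 3:j onto {2:j}
drop 4:j onto {3:j}
drop 5:j onto {4:j}
ground layer = {0:i, 2:j}
drop-orders for the pieces not yet dropped (sum over which currently-grounded one goes next):
  1 to go: {1} 1  {5} 1
  2 to go: {0,1} 1  {1,5} 2  {4,5} 1
  3 to go: {0,1,5} 3  {1,4,5} 3  {3,4,5} 1
  4 to go: {0,1,4,5} 6  {1,3,4,5} 4  {2,3,4,5} 1
  if 0:i drops first: 5 orders
  if 2:j drops first: 10 orders
heap linearizations: 15

15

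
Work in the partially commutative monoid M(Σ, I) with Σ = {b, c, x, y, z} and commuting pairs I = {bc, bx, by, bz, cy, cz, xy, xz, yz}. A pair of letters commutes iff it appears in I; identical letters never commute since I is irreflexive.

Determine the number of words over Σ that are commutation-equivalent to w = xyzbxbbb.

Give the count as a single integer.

piece 0:x — minimal
piece 1:y — minimal
piece 2:z — minimal
piece 3:b — minimal
piece 4:x rests on {0:x}
piece 5:b rests on {3:b}
piece 6:b rests on {5:b}
piece 7:b rests on {6:b}
minimal pieces: {0:x, 1:y, 2:z, 3:b}
ways to finish when only these pieces remain (= sum over removing one remaining piece with nothing left below it):
  1 left: {1}→1  {2}→1  {4}→1  {7}→1
  2 left: {0,4}→1  {1,2}→2  {1,4}→2  {1,7}→2  {2,4}→2  {2,7}→2  {4,7}→2  {6,7}→1
  3 left: {0,1,4}→3  {0,2,4}→3  {0,4,7}→3  {1,2,4}→6  {1,2,7}→6  {1,4,7}→6  {1,6,7}→3  {2,4,7}→6  {2,6,7}→3  {4,6,7}→3  {5,6,7}→1
  4 left: {0,1,2,4}→12  {0,1,4,7}→12  {0,2,4,7}→12  {0,4,6,7}→6  {1,2,4,7}→24  {1,2,6,7}→12  {1,4,6,7}→12  {1,5,6,7}→4  {2,4,6,7}→12  {2,5,6,7}→4  {3,5,6,7}→1  {4,5,6,7}→4
  5 left: {0,1,2,4,7}→60  {0,1,4,6,7}→30  {0,2,4,6,7}→30  {0,4,5,6,7}→10  {1,2,4,6,7}→60  {1,2,5,6,7}→20  {1,3,5,6,7}→5  {1,4,5,6,7}→20  {2,3,5,6,7}→5  {2,4,5,6,7}→20  {3,4,5,6,7}→5
  6 left: {0,1,2,4,6,7}→180  {0,1,4,5,6,7}→60  {0,2,4,5,6,7}→60  {0,3,4,5,6,7}→15  {1,2,3,5,6,7}→30  {1,2,4,5,6,7}→120  {1,3,4,5,6,7}→30  {2,3,4,5,6,7}→30
  placing 0:x first → 210 extensions
  placing 1:y first → 105 extensions
  placing 2:z first → 105 extensions
  placing 3:b first → 420 extensions
total linear extensions = 840

840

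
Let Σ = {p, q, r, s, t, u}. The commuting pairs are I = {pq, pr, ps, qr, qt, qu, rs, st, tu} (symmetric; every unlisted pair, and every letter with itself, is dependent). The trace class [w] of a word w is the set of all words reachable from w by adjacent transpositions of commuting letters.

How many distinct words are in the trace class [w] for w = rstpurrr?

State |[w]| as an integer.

4

drop 0:r onto floor
drop 1:s onto floor
drop 2:t onto {0:r}
drop 3:p onto {2:t}
drop 4:u onto {1:s, 3:p}
drop 5:r onto {4:u}
drop 6:r onto {5:r}
drop 7:r onto {6:r}
ground layer = {0:r, 1:s}
drop-orders for the pieces not yet dropped (sum over which currently-grounded one goes next):
  1 to go: {7} 1
  2 to go: {6,7} 1
  3 to go: {5,6,7} 1
  4 to go: {4,5,6,7} 1
  5 to go: {1,4,5,6,7} 1  {3,4,5,6,7} 1
  6 to go: {1,3,4,5,6,7} 2  {2,3,4,5,6,7} 1
  if 0:r drops first: 3 orders
  if 1:s drops first: 1 orders
heap linearizations: 4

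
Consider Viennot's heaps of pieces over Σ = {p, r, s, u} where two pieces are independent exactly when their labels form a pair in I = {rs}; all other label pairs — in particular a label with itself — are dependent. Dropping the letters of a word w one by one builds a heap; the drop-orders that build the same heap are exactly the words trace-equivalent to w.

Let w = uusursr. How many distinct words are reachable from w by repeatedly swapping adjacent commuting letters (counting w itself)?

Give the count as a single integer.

3

drop 0:u onto floor
drop 1:u onto {0:u}
drop 2:s onto {1:u}
drop 3:u onto {2:s}
drop 4:r onto {3:u}
drop 5:s onto {3:u}
drop 6:r onto {4:r}
ground layer = {0:u}
drop-orders for the pieces not yet dropped (sum over which currently-grounded one goes next):
  1 to go: {5} 1  {6} 1
  2 to go: {4,6} 1  {5,6} 2
  3 to go: {4,5,6} 3
  4 to go: {3,4,5,6} 3
  5 to go: {2,3,4,5,6} 3
  if 0:u drops first: 3 orders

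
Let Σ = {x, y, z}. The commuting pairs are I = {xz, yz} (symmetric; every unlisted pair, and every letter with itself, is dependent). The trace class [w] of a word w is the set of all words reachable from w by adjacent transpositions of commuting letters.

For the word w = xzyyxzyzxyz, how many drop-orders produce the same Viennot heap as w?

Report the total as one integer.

piece 0:x — minimal
piece 1:z — minimal
piece 2:y rests on {0:x}
piece 3:y rests on {2:y}
piece 4:x rests on {3:y}
piece 5:z rests on {1:z}
piece 6:y rests on {4:x}
piece 7:z rests on {5:z}
piece 8:x rests on {6:y}
piece 9:y rests on {8:x}
piece 10:z rests on {7:z}
minimal pieces: {0:x, 1:z}
ways to finish when only these pieces remain (= sum over removing one remaining piece with nothing left below it):
  1 left: {9}→1  {10}→1
  2 left: {7,10}→1  {8,9}→1  {9,10}→2
  3 left: {5,7,10}→1  {6,8,9}→1  {7,9,10}→3  {8,9,10}→3
  4 left: {1,5,7,10}→1  {4,6,8,9}→1  {5,7,9,10}→4  {6,8,9,10}→4  {7,8,9,10}→6
  5 left: {1,5,7,9,10}→5  {3,4,6,8,9}→1  {4,6,8,9,10}→5  {5,7,8,9,10}→10  {6,7,8,9,10}→10
  6 left: {1,5,7,8,9,10}→15  {2,3,4,6,8,9}→1  {3,4,6,8,9,10}→6  {4,6,7,8,9,10}→15  {5,6,7,8,9,10}→20
  7 left: {0,2,3,4,6,8,9}→1  {1,5,6,7,8,9,10}→35  {2,3,4,6,8,9,10}→7  {3,4,6,7,8,9,10}→21  {4,5,6,7,8,9,10}→35
  8 left: {0,2,3,4,6,8,9,10}→8  {1,4,5,6,7,8,9,10}→70  {2,3,4,6,7,8,9,10}→28  {3,4,5,6,7,8,9,10}→56
  9 left: {0,2,3,4,6,7,8,9,10}→36  {1,3,4,5,6,7,8,9,10}→126  {2,3,4,5,6,7,8,9,10}→84
  placing 0:x first → 210 extensions
  placing 1:z first → 120 extensions
total linear extensions = 330

330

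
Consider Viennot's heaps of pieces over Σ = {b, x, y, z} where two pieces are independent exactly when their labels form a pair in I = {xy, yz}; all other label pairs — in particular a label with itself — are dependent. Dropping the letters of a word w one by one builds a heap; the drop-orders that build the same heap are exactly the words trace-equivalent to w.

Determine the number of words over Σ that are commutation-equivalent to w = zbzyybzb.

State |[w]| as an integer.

3

drop 0:z onto floor
drop 1:b onto {0:z}
drop 2:z onto {1:b}
drop 3:y onto {1:b}
drop 4:y onto {3:y}
drop 5:b onto {2:z, 4:y}
drop 6:z onto {5:b}
drop 7:b onto {6:z}
ground layer = {0:z}
drop-orders for the pieces not yet dropped (sum over which currently-grounded one goes next):
  1 to go: {7} 1
  2 to go: {6,7} 1
  3 to go: {5,6,7} 1
  4 to go: {2,5,6,7} 1  {4,5,6,7} 1
  5 to go: {2,4,5,6,7} 2  {3,4,5,6,7} 1
  6 to go: {2,3,4,5,6,7} 3
  if 0:z drops first: 3 orders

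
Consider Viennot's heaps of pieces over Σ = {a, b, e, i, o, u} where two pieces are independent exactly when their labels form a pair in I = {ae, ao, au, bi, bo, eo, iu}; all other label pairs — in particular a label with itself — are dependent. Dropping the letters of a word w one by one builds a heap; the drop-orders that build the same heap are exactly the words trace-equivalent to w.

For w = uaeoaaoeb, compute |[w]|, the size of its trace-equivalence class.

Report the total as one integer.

461

drop 0:u onto floor
drop 1:a onto floor
drop 2:e onto {0:u}
drop 3:o onto {0:u}
drop 4:a onto {1:a}
drop 5:a onto {4:a}
drop 6:o onto {3:o}
drop 7:e onto {2:e}
drop 8:b onto {5:a, 7:e}
ground layer = {0:u, 1:a}
drop-orders for the pieces not yet dropped (sum over which currently-grounded one goes next):
  1 to go: {6} 1  {8} 1
  2 to go: {3,6} 1  {5,8} 1  {6,8} 2  {7,8} 1
  3 to go: {2,7,8} 1  {3,6,8} 3  {4,5,8} 1  {5,6,8} 3  {5,7,8} 2  {6,7,8} 3
  4 to go: {1,4,5,8} 1  {2,5,7,8} 3  {2,6,7,8} 4  {3,5,6,8} 6  {3,6,7,8} 6  {4,5,6,8} 4  {4,5,7,8} 3  {5,6,7,8} 8
  5 to go: {1,4,5,6,8} 5  {1,4,5,7,8} 4  {2,3,6,7,8} 10  {2,4,5,7,8} 6  {2,5,6,7,8} 15  {3,4,5,6,8} 10  {3,5,6,7,8} 20  {4,5,6,7,8} 15
  6 to go: {0,2,3,6,7,8} 10  {1,2,4,5,7,8} 10  {1,3,4,5,6,8} 15  {1,4,5,6,7,8} 24  {2,3,5,6,7,8} 45  {2,4,5,6,7,8} 36  {3,4,5,6,7,8} 45
  7 to go: {0,2,3,5,6,7,8} 55  {1,2,4,5,6,7,8} 70  {1,3,4,5,6,7,8} 84  {2,3,4,5,6,7,8} 126
  if 0:u drops first: 280 orders
  if 1:a drops first: 181 orders
heap linearizations: 461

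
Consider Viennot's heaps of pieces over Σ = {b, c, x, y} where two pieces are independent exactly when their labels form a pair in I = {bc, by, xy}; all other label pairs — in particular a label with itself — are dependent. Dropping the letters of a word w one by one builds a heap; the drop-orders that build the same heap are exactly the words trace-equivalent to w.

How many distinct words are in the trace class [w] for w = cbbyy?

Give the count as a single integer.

0(c) covers ∅
1(b) covers ∅
2(b) covers 1:b
3(y) covers 0:c
4(y) covers 3:y
floor of heap: 0:c, 1:b
completions by unplaced set U, small U first (add the entries for U minus each lowest piece of U):
  |U|=1: {2}:1  {4}:1
  |U|=2: {1,2}:1  {2,4}:2  {3,4}:1
  |U|=3: {0,3,4}:1  {1,2,4}:3  {2,3,4}:3
  start at 0(c): 6
  start at 1(b): 4
sum over floor = 10

10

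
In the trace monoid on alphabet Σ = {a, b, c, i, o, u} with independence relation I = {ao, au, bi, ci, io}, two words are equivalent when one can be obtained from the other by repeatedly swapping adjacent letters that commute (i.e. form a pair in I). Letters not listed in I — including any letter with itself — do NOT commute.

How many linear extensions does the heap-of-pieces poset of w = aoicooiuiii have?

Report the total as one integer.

25

#0=a has no predecessor
#1=o has no predecessor
#2=i depends on [0:a]
#3=c depends on [0:a, 1:o]
#4=o depends on [3:c]
#5=o depends on [4:o]
#6=i depends on [2:i]
#7=u depends on [5:o, 6:i]
#8=i depends on [7:u]
#9=i depends on [8:i]
#10=i depends on [9:i]
sources: [0:a, 1:o]
N(rest) = Σ N(rest − s) over sources s of rest; N(one piece) = 1:
  size 1 → [10]=1
  size 2 → [9,10]=1
  size 3 → [8,9,10]=1
  size 4 → [7,8,9,10]=1
  size 5 → [5,7,8,9,10]=1  [6,7,8,9,10]=1
  size 6 → [2,6,7,8,9,10]=1  [4,5,7,8,9,10]=1  [5,6,7,8,9,10]=2
  size 7 → [2,5,6,7,8,9,10]=3  [3,4,5,7,8,9,10]=1  [4,5,6,7,8,9,10]=3
  size 8 → [1,3,4,5,7,8,9,10]=1  [2,4,5,6,7,8,9,10]=6  [3,4,5,6,7,8,9,10]=4
  size 9 → [1,3,4,5,6,7,8,9,10]=5  [2,3,4,5,6,7,8,9,10]=10
  first=0(a) contributes 15
  first=1(o) contributes 10
|[w]| = 25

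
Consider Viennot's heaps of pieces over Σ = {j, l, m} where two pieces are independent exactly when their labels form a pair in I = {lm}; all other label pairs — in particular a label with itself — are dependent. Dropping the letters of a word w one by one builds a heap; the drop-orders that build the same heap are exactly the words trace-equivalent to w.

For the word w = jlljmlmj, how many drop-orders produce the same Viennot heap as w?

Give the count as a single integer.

3

#0=j has no predecessor
#1=l depends on [0:j]
#2=l depends on [1:l]
#3=j depends on [2:l]
#4=m depends on [3:j]
#5=l depends on [3:j]
#6=m depends on [4:m]
#7=j depends on [5:l, 6:m]
sources: [0:j]
N(rest) = Σ N(rest − s) over sources s of rest; N(one piece) = 1:
  size 1 → [7]=1
  size 2 → [5,7]=1  [6,7]=1
  size 3 → [4,6,7]=1  [5,6,7]=2
  size 4 → [4,5,6,7]=3
  size 5 → [3,4,5,6,7]=3
  size 6 → [2,3,4,5,6,7]=3
  first=0(j) contributes 3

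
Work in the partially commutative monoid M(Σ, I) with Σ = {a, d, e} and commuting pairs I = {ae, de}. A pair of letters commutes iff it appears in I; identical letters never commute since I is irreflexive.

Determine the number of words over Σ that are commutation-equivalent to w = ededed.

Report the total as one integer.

20

piece 0:e — minimal
piece 1:d — minimal
piece 2:e rests on {0:e}
piece 3:d rests on {1:d}
piece 4:e rests on {2:e}
piece 5:d rests on {3:d}
minimal pieces: {0:e, 1:d}
ways to finish when only these pieces remain (= sum over removing one remaining piece with nothing left below it):
  1 left: {4}→1  {5}→1
  2 left: {2,4}→1  {3,5}→1  {4,5}→2
  3 left: {0,2,4}→1  {1,3,5}→1  {2,4,5}→3  {3,4,5}→3
  4 left: {0,2,4,5}→4  {1,3,4,5}→4  {2,3,4,5}→6
  placing 0:e first → 10 extensions
  placing 1:d first → 10 extensions
total linear extensions = 20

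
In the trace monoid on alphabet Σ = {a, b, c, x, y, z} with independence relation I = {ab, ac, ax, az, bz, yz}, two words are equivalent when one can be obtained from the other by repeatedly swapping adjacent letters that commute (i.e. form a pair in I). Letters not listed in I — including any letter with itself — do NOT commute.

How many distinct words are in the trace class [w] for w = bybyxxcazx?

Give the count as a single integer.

piece 0:b — minimal
piece 1:y rests on {0:b}
piece 2:b rests on {1:y}
piece 3:y rests on {2:b}
piece 4:x rests on {3:y}
piece 5:x rests on {4:x}
piece 6:c rests on {5:x}
piece 7:a rests on {3:y}
piece 8:z rests on {6:c}
piece 9:x rests on {8:z}
minimal pieces: {0:b}
ways to finish when only these pieces remain (= sum over removing one remaining piece with nothing left below it):
  1 left: {7}→1  {9}→1
  2 left: {7,9}→2  {8,9}→1
  3 left: {6,8,9}→1  {7,8,9}→3
  4 left: {5,6,8,9}→1  {6,7,8,9}→4
  5 left: {4,5,6,8,9}→1  {5,6,7,8,9}→5
  6 left: {4,5,6,7,8,9}→6
  7 left: {3,4,5,6,7,8,9}→6
  8 left: {2,3,4,5,6,7,8,9}→6
  placing 0:b first → 6 extensions

6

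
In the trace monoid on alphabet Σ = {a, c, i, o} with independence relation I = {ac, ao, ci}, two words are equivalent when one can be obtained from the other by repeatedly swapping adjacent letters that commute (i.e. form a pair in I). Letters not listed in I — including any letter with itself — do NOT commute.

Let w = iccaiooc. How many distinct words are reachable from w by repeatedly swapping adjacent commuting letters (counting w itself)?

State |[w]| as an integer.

10

#0=i has no predecessor
#1=c has no predecessor
#2=c depends on [1:c]
#3=a depends on [0:i]
#4=i depends on [3:a]
#5=o depends on [2:c, 4:i]
#6=o depends on [5:o]
#7=c depends on [6:o]
sources: [0:i, 1:c]
N(rest) = Σ N(rest − s) over sources s of rest; N(one piece) = 1:
  size 1 → [7]=1
  size 2 → [6,7]=1
  size 3 → [5,6,7]=1
  size 4 → [2,5,6,7]=1  [4,5,6,7]=1
  size 5 → [1,2,5,6,7]=1  [2,4,5,6,7]=2  [3,4,5,6,7]=1
  size 6 → [0,3,4,5,6,7]=1  [1,2,4,5,6,7]=3  [2,3,4,5,6,7]=3
  first=0(i) contributes 6
  first=1(c) contributes 4
|[w]| = 10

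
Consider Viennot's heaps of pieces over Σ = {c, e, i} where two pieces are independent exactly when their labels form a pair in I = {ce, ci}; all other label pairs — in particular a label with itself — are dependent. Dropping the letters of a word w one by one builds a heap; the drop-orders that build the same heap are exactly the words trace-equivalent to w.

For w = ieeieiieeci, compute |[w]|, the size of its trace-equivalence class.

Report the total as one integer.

#0=i has no predecessor
#1=e depends on [0:i]
#2=e depends on [1:e]
#3=i depends on [2:e]
#4=e depends on [3:i]
#5=i depends on [4:e]
#6=i depends on [5:i]
#7=e depends on [6:i]
#8=e depends on [7:e]
#9=c has no predecessor
#10=i depends on [8:e]
sources: [0:i, 9:c]
N(rest) = Σ N(rest − s) over sources s of rest; N(one piece) = 1:
  size 1 → [9]=1  [10]=1
  size 2 → [8,10]=1  [9,10]=2
  size 3 → [7,8,10]=1  [8,9,10]=3
  size 4 → [6,7,8,10]=1  [7,8,9,10]=4
  size 5 → [5,6,7,8,10]=1  [6,7,8,9,10]=5
  size 6 → [4,5,6,7,8,10]=1  [5,6,7,8,9,10]=6
  size 7 → [3,4,5,6,7,8,10]=1  [4,5,6,7,8,9,10]=7
  size 8 → [2,3,4,5,6,7,8,10]=1  [3,4,5,6,7,8,9,10]=8
  size 9 → [1,2,3,4,5,6,7,8,10]=1  [2,3,4,5,6,7,8,9,10]=9
  first=0(i) contributes 10
  first=9(c) contributes 1
|[w]| = 11

11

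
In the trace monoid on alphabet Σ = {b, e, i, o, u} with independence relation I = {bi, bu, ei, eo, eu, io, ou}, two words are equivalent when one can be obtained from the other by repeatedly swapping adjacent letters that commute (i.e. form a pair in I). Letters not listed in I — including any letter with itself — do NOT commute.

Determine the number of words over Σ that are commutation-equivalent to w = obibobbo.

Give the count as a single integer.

8

#0=o has no predecessor
#1=b depends on [0:o]
#2=i has no predecessor
#3=b depends on [1:b]
#4=o depends on [3:b]
#5=b depends on [4:o]
#6=b depends on [5:b]
#7=o depends on [6:b]
sources: [0:o, 2:i]
N(rest) = Σ N(rest − s) over sources s of rest; N(one piece) = 1:
  size 1 → [2]=1  [7]=1
  size 2 → [2,7]=2  [6,7]=1
  size 3 → [2,6,7]=3  [5,6,7]=1
  size 4 → [2,5,6,7]=4  [4,5,6,7]=1
  size 5 → [2,4,5,6,7]=5  [3,4,5,6,7]=1
  size 6 → [1,3,4,5,6,7]=1  [2,3,4,5,6,7]=6
  first=0(o) contributes 7
  first=2(i) contributes 1
|[w]| = 8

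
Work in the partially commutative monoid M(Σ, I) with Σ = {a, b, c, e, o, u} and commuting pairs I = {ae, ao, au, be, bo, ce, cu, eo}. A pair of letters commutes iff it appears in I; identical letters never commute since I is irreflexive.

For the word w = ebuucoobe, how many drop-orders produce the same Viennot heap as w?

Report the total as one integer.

90

#0=e has no predecessor
#1=b has no predecessor
#2=u depends on [0:e, 1:b]
#3=u depends on [2:u]
#4=c depends on [1:b]
#5=o depends on [3:u, 4:c]
#6=o depends on [5:o]
#7=b depends on [3:u, 4:c]
#8=e depends on [3:u]
sources: [0:e, 1:b]
N(rest) = Σ N(rest − s) over sources s of rest; N(one piece) = 1:
  size 1 → [6]=1  [7]=1  [8]=1
  size 2 → [5,6]=1  [6,7]=2  [6,8]=2  [7,8]=2
  size 3 → [5,6,7]=3  [5,6,8]=3  [6,7,8]=6
  size 4 → [4,5,6,7]=3  [5,6,7,8]=12
  size 5 → [3,5,6,7,8]=12  [4,5,6,7,8]=15
  size 6 → [2,3,5,6,7,8]=12  [3,4,5,6,7,8]=27
  size 7 → [0,2,3,5,6,7,8]=12  [2,3,4,5,6,7,8]=39
  first=0(e) contributes 39
  first=1(b) contributes 51
|[w]| = 90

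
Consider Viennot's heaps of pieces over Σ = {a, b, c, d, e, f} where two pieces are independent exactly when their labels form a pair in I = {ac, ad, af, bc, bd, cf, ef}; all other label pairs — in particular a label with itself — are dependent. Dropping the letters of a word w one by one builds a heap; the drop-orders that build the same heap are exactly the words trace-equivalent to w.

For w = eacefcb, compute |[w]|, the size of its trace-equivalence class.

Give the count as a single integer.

22

#0=e has no predecessor
#1=a depends on [0:e]
#2=c depends on [0:e]
#3=e depends on [1:a, 2:c]
#4=f has no predecessor
#5=c depends on [3:e]
#6=b depends on [3:e, 4:f]
sources: [0:e, 4:f]
N(rest) = Σ N(rest − s) over sources s of rest; N(one piece) = 1:
  size 1 → [5]=1  [6]=1
  size 2 → [4,6]=1  [5,6]=2
  size 3 → [3,5,6]=2  [4,5,6]=3
  size 4 → [1,3,5,6]=2  [2,3,5,6]=2  [3,4,5,6]=5
  size 5 → [1,2,3,5,6]=4  [1,3,4,5,6]=7  [2,3,4,5,6]=7
  first=0(e) contributes 18
  first=4(f) contributes 4
|[w]| = 22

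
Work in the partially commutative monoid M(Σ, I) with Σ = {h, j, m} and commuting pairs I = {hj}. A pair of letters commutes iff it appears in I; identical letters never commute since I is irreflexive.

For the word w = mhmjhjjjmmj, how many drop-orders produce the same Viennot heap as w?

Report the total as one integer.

#0=m has no predecessor
#1=h depends on [0:m]
#2=m depends on [1:h]
#3=j depends on [2:m]
#4=h depends on [2:m]
#5=j depends on [3:j]
#6=j depends on [5:j]
#7=j depends on [6:j]
#8=m depends on [4:h, 7:j]
#9=m depends on [8:m]
#10=j depends on [9:m]
sources: [0:m]
N(rest) = Σ N(rest − s) over sources s of rest; N(one piece) = 1:
  size 1 → [10]=1
  size 2 → [9,10]=1
  size 3 → [8,9,10]=1
  size 4 → [4,8,9,10]=1  [7,8,9,10]=1
  size 5 → [4,7,8,9,10]=2  [6,7,8,9,10]=1
  size 6 → [4,6,7,8,9,10]=3  [5,6,7,8,9,10]=1
  size 7 → [3,5,6,7,8,9,10]=1  [4,5,6,7,8,9,10]=4
  size 8 → [3,4,5,6,7,8,9,10]=5
  size 9 → [2,3,4,5,6,7,8,9,10]=5
  first=0(m) contributes 5

5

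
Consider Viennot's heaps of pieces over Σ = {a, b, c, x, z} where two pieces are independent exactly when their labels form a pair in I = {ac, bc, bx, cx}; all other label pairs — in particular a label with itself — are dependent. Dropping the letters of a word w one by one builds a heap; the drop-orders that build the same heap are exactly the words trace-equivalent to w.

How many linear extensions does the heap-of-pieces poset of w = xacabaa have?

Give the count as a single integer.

7

#0=x has no predecessor
#1=a depends on [0:x]
#2=c has no predecessor
#3=a depends on [1:a]
#4=b depends on [3:a]
#5=a depends on [4:b]
#6=a depends on [5:a]
sources: [0:x, 2:c]
N(rest) = Σ N(rest − s) over sources s of rest; N(one piece) = 1:
  size 1 → [2]=1  [6]=1
  size 2 → [2,6]=2  [5,6]=1
  size 3 → [2,5,6]=3  [4,5,6]=1
  size 4 → [2,4,5,6]=4  [3,4,5,6]=1
  size 5 → [1,3,4,5,6]=1  [2,3,4,5,6]=5
  first=0(x) contributes 6
  first=2(c) contributes 1
|[w]| = 7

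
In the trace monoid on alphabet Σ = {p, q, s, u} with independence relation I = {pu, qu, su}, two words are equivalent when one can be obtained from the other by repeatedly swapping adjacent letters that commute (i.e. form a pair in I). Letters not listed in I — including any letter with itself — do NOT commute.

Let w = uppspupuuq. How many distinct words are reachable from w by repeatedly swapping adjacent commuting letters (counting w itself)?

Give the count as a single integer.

210

piece 0:u — minimal
piece 1:p — minimal
piece 2:p rests on {1:p}
piece 3:s rests on {2:p}
piece 4:p rests on {3:s}
piece 5:u rests on {0:u}
piece 6:p rests on {4:p}
piece 7:u rests on {5:u}
piece 8:u rests on {7:u}
piece 9:q rests on {6:p}
minimal pieces: {0:u, 1:p}
ways to finish when only these pieces remain (= sum over removing one remaining piece with nothing left below it):
  1 left: {8}→1  {9}→1
  2 left: {6,9}→1  {7,8}→1  {8,9}→2
  3 left: {4,6,9}→1  {5,7,8}→1  {6,8,9}→3  {7,8,9}→3
  4 left: {0,5,7,8}→1  {3,4,6,9}→1  {4,6,8,9}→4  {5,7,8,9}→4  {6,7,8,9}→6
  5 left: {0,5,7,8,9}→5  {2,3,4,6,9}→1  {3,4,6,8,9}→5  {4,6,7,8,9}→10  {5,6,7,8,9}→10
  6 left: {0,5,6,7,8,9}→15  {1,2,3,4,6,9}→1  {2,3,4,6,8,9}→6  {3,4,6,7,8,9}→15  {4,5,6,7,8,9}→20
  7 left: {0,4,5,6,7,8,9}→35  {1,2,3,4,6,8,9}→7  {2,3,4,6,7,8,9}→21  {3,4,5,6,7,8,9}→35
  8 left: {0,3,4,5,6,7,8,9}→70  {1,2,3,4,6,7,8,9}→28  {2,3,4,5,6,7,8,9}→56
  placing 0:u first → 84 extensions
  placing 1:p first → 126 extensions
total linear extensions = 210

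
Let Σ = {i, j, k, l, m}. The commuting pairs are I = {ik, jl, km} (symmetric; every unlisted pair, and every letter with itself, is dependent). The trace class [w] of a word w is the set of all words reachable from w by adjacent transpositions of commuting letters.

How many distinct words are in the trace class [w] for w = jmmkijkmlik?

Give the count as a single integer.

16

#0=j has no predecessor
#1=m depends on [0:j]
#2=m depends on [1:m]
#3=k depends on [0:j]
#4=i depends on [2:m]
#5=j depends on [3:k, 4:i]
#6=k depends on [5:j]
#7=m depends on [5:j]
#8=l depends on [6:k, 7:m]
#9=i depends on [8:l]
#10=k depends on [8:l]
sources: [0:j]
N(rest) = Σ N(rest − s) over sources s of rest; N(one piece) = 1:
  size 1 → [9]=1  [10]=1
  size 2 → [9,10]=2
  size 3 → [8,9,10]=2
  size 4 → [6,8,9,10]=2  [7,8,9,10]=2
  size 5 → [6,7,8,9,10]=4
  size 6 → [5,6,7,8,9,10]=4
  size 7 → [3,5,6,7,8,9,10]=4  [4,5,6,7,8,9,10]=4
  size 8 → [2,4,5,6,7,8,9,10]=4  [3,4,5,6,7,8,9,10]=8
  size 9 → [1,2,4,5,6,7,8,9,10]=4  [2,3,4,5,6,7,8,9,10]=12
  first=0(j) contributes 16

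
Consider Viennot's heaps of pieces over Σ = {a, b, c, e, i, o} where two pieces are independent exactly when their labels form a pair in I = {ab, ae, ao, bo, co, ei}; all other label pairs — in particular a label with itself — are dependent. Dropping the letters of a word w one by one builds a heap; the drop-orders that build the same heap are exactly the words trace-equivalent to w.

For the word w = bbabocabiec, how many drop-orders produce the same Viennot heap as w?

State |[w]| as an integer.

0(b) covers ∅
1(b) covers 0:b
2(a) covers ∅
3(b) covers 1:b
4(o) covers ∅
5(c) covers 2:a, 3:b
6(a) covers 5:c
7(b) covers 5:c
8(i) covers 4:o, 6:a, 7:b
9(e) covers 4:o, 7:b
10(c) covers 8:i, 9:e
floor of heap: 0:b, 2:a, 4:o
completions by unplaced set U, small U first (add the entries for U minus each lowest piece of U):
  |U|=1: {10}:1
  |U|=2: {8,10}:1  {9,10}:1
  |U|=3: {6,8,10}:1  {8,9,10}:2
  |U|=4: {4,8,9,10}:2  {6,8,9,10}:3  {7,8,9,10}:2
  |U|=5: {4,6,8,9,10}:5  {4,7,8,9,10}:4  {6,7,8,9,10}:5
  |U|=6: {4,6,7,8,9,10}:14  {5,6,7,8,9,10}:5
  |U|=7: {2,5,6,7,8,9,10}:5  {3,5,6,7,8,9,10}:5  {4,5,6,7,8,9,10}:19
  |U|=8: {1,3,5,6,7,8,9,10}:5  {2,3,5,6,7,8,9,10}:10  {2,4,5,6,7,8,9,10}:24  {3,4,5,6,7,8,9,10}:24
  |U|=9: {0,1,3,5,6,7,8,9,10}:5  {1,2,3,5,6,7,8,9,10}:15  {1,3,4,5,6,7,8,9,10}:29  {2,3,4,5,6,7,8,9,10}:58
  start at 0(b): 102
  start at 2(a): 34
  start at 4(o): 20
sum over floor = 156

156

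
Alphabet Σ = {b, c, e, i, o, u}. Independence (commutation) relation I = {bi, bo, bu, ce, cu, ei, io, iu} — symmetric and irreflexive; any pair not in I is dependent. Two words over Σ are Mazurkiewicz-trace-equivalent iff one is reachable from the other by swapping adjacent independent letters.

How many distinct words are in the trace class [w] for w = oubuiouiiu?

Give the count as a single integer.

0(o) covers ∅
1(u) covers 0:o
2(b) covers ∅
3(u) covers 1:u
4(i) covers ∅
5(o) covers 3:u
6(u) covers 5:o
7(i) covers 4:i
8(i) covers 7:i
9(u) covers 6:u
floor of heap: 0:o, 2:b, 4:i
completions by unplaced set U, small U first (add the entries for U minus each lowest piece of U):
  |U|=1: {2}:1  {8}:1  {9}:1
  |U|=2: {2,8}:2  {2,9}:2  {6,9}:1  {7,8}:1  {8,9}:2
  |U|=3: {2,6,9}:3  {2,7,8}:3  {2,8,9}:6  {4,7,8}:1  {5,6,9}:1  {6,8,9}:3  {7,8,9}:3
  |U|=4: {2,4,7,8}:4  {2,5,6,9}:4  {2,6,8,9}:12  {2,7,8,9}:12  {3,5,6,9}:1  {4,7,8,9}:4  {5,6,8,9}:4  {6,7,8,9}:6
  |U|=5: {1,3,5,6,9}:1  {2,3,5,6,9}:5  {2,4,7,8,9}:20  {2,5,6,8,9}:20  {2,6,7,8,9}:30  {3,5,6,8,9}:5  {4,6,7,8,9}:10  {5,6,7,8,9}:10
  |U|=6: {0,1,3,5,6,9}:1  {1,2,3,5,6,9}:6  {1,3,5,6,8,9}:6  {2,3,5,6,8,9}:30  {2,4,6,7,8,9}:60  {2,5,6,7,8,9}:60  {3,5,6,7,8,9}:15  {4,5,6,7,8,9}:20
  |U|=7: {0,1,2,3,5,6,9}:7  {0,1,3,5,6,8,9}:7  {1,2,3,5,6,8,9}:42  {1,3,5,6,7,8,9}:21  {2,3,5,6,7,8,9}:105  {2,4,5,6,7,8,9}:140  {3,4,5,6,7,8,9}:35
  |U|=8: {0,1,2,3,5,6,8,9}:56  {0,1,3,5,6,7,8,9}:28  {1,2,3,5,6,7,8,9}:168  {1,3,4,5,6,7,8,9}:56  {2,3,4,5,6,7,8,9}:280
  start at 0(o): 504
  start at 2(b): 84
  start at 4(i): 252
sum over floor = 840

840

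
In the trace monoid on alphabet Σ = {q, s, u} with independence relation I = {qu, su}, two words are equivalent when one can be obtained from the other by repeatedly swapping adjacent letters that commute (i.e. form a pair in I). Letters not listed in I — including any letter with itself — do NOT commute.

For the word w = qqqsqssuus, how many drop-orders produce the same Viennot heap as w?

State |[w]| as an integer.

drop 0:q onto floor
drop 1:q onto {0:q}
drop 2:q onto {1:q}
drop 3:s onto {2:q}
drop 4:q onto {3:s}
drop 5:s onto {4:q}
drop 6:s onto {5:s}
drop 7:u onto floor
drop 8:u onto {7:u}
drop 9:s onto {6:s}
ground layer = {0:q, 7:u}
drop-orders for the pieces not yet dropped (sum over which currently-grounded one goes next):
  1 to go: {8} 1  {9} 1
  2 to go: {6,9} 1  {7,8} 1  {8,9} 2
  3 to go: {5,6,9} 1  {6,8,9} 3  {7,8,9} 3
  4 to go: {4,5,6,9} 1  {5,6,8,9} 4  {6,7,8,9} 6
  5 to go: {3,4,5,6,9} 1  {4,5,6,8,9} 5  {5,6,7,8,9} 10
  6 to go: {2,3,4,5,6,9} 1  {3,4,5,6,8,9} 6  {4,5,6,7,8,9} 15
  7 to go: {1,2,3,4,5,6,9} 1  {2,3,4,5,6,8,9} 7  {3,4,5,6,7,8,9} 21
  8 to go: {0,1,2,3,4,5,6,9} 1  {1,2,3,4,5,6,8,9} 8  {2,3,4,5,6,7,8,9} 28
  if 0:q drops first: 36 orders
  if 7:u drops first: 9 orders
heap linearizations: 45

45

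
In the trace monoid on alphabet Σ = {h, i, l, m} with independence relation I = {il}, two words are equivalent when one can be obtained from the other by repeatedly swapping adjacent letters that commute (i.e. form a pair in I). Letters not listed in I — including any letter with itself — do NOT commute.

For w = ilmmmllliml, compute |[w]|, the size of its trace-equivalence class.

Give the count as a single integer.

piece 0:i — minimal
piece 1:l — minimal
piece 2:m rests on {0:i, 1:l}
piece 3:m rests on {2:m}
piece 4:m rests on {3:m}
piece 5:l rests on {4:m}
piece 6:l rests on {5:l}
piece 7:l rests on {6:l}
piece 8:i rests on {4:m}
piece 9:m rests on {7:l, 8:i}
piece 10:l rests on {9:m}
minimal pieces: {0:i, 1:l}
ways to finish when only these pieces remain (= sum over removing one remaining piece with nothing left below it):
  1 left: {10}→1
  2 left: {9,10}→1
  3 left: {7,9,10}→1  {8,9,10}→1
  4 left: {6,7,9,10}→1  {7,8,9,10}→2
  5 left: {5,6,7,9,10}→1  {6,7,8,9,10}→3
  6 left: {5,6,7,8,9,10}→4
  7 left: {4,5,6,7,8,9,10}→4
  8 left: {3,4,5,6,7,8,9,10}→4
  9 left: {2,3,4,5,6,7,8,9,10}→4
  placing 0:i first → 4 extensions
  placing 1:l first → 4 extensions
total linear extensions = 8

8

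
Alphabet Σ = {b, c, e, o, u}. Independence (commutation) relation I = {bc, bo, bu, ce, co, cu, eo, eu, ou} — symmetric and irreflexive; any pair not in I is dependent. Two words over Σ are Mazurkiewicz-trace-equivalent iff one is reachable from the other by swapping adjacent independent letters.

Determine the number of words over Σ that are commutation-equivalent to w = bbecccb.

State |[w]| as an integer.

35

0(b) covers ∅
1(b) covers 0:b
2(e) covers 1:b
3(c) covers ∅
4(c) covers 3:c
5(c) covers 4:c
6(b) covers 2:e
floor of heap: 0:b, 3:c
completions by unplaced set U, small U first (add the entries for U minus each lowest piece of U):
  |U|=1: {5}:1  {6}:1
  |U|=2: {2,6}:1  {4,5}:1  {5,6}:2
  |U|=3: {1,2,6}:1  {2,5,6}:3  {3,4,5}:1  {4,5,6}:3
  |U|=4: {0,1,2,6}:1  {1,2,5,6}:4  {2,4,5,6}:6  {3,4,5,6}:4
  |U|=5: {0,1,2,5,6}:5  {1,2,4,5,6}:10  {2,3,4,5,6}:10
  start at 0(b): 20
  start at 3(c): 15
sum over floor = 35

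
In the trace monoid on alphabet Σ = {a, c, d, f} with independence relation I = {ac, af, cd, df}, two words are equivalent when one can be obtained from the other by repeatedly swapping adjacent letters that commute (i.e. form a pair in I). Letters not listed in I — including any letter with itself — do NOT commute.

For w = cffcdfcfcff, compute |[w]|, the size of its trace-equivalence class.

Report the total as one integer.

#0=c has no predecessor
#1=f depends on [0:c]
#2=f depends on [1:f]
#3=c depends on [2:f]
#4=d has no predecessor
#5=f depends on [3:c]
#6=c depends on [5:f]
#7=f depends on [6:c]
#8=c depends on [7:f]
#9=f depends on [8:c]
#10=f depends on [9:f]
sources: [0:c, 4:d]
N(rest) = Σ N(rest − s) over sources s of rest; N(one piece) = 1:
  size 1 → [4]=1  [10]=1
  size 2 → [4,10]=2  [9,10]=1
  size 3 → [4,9,10]=3  [8,9,10]=1
  size 4 → [4,8,9,10]=4  [7,8,9,10]=1
  size 5 → [4,7,8,9,10]=5  [6,7,8,9,10]=1
  size 6 → [4,6,7,8,9,10]=6  [5,6,7,8,9,10]=1
  size 7 → [3,5,6,7,8,9,10]=1  [4,5,6,7,8,9,10]=7
  size 8 → [2,3,5,6,7,8,9,10]=1  [3,4,5,6,7,8,9,10]=8
  size 9 → [1,2,3,5,6,7,8,9,10]=1  [2,3,4,5,6,7,8,9,10]=9
  first=0(c) contributes 10
  first=4(d) contributes 1
|[w]| = 11

11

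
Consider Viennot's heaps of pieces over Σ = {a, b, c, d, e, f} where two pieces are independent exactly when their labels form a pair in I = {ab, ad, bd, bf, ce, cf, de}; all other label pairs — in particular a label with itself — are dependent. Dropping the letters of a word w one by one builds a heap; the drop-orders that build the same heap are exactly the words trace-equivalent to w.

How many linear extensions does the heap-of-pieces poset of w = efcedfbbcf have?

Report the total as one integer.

106

piece 0:e — minimal
piece 1:f rests on {0:e}
piece 2:c — minimal
piece 3:e rests on {1:f}
piece 4:d rests on {1:f, 2:c}
piece 5:f rests on {3:e, 4:d}
piece 6:b rests on {2:c, 3:e}
piece 7:b rests on {6:b}
piece 8:c rests on {4:d, 7:b}
piece 9:f rests on {5:f}
minimal pieces: {0:e, 2:c}
ways to finish when only these pieces remain (= sum over removing one remaining piece with nothing left below it):
  1 left: {8}→1  {9}→1
  2 left: {5,9}→1  {7,8}→1  {8,9}→2
  3 left: {5,8,9}→3  {6,7,8}→1  {7,8,9}→3
  4 left: {4,5,8,9}→3  {5,7,8,9}→6  {6,7,8,9}→4
  5 left: {4,5,7,8,9}→9  {5,6,7,8,9}→10
  6 left: {3,5,6,7,8,9}→10  {4,5,6,7,8,9}→19
  7 left: {2,4,5,6,7,8,9}→19  {3,4,5,6,7,8,9}→29
  8 left: {1,3,4,5,6,7,8,9}→29  {2,3,4,5,6,7,8,9}→48
  placing 0:e first → 77 extensions
  placing 2:c first → 29 extensions
total linear extensions = 106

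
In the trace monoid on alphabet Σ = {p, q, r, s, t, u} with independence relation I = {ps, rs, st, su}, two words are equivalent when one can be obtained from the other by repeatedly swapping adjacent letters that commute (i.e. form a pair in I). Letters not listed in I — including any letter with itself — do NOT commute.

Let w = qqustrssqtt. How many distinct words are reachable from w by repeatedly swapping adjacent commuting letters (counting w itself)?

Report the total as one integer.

20

drop 0:q onto floor
drop 1:q onto {0:q}
drop 2:u onto {1:q}
drop 3:s onto {1:q}
drop 4:t onto {2:u}
drop 5:r onto {4:t}
drop 6:s onto {3:s}
drop 7:s onto {6:s}
drop 8:q onto {5:r, 7:s}
drop 9:t onto {8:q}
drop 10:t onto {9:t}
ground layer = {0:q}
drop-orders for the pieces not yet dropped (sum over which currently-grounded one goes next):
  1 to go: {10} 1
  2 to go: {9,10} 1
  3 to go: {8,9,10} 1
  4 to go: {5,8,9,10} 1  {7,8,9,10} 1
  5 to go: {4,5,8,9,10} 1  {5,7,8,9,10} 2  {6,7,8,9,10} 1
  6 to go: {2,4,5,8,9,10} 1  {3,6,7,8,9,10} 1  {4,5,7,8,9,10} 3  {5,6,7,8,9,10} 3
  7 to go: {2,4,5,7,8,9,10} 4  {3,5,6,7,8,9,10} 4  {4,5,6,7,8,9,10} 6
  8 to go: {2,4,5,6,7,8,9,10} 10  {3,4,5,6,7,8,9,10} 10
  9 to go: {2,3,4,5,6,7,8,9,10} 20
  if 0:q drops first: 20 orders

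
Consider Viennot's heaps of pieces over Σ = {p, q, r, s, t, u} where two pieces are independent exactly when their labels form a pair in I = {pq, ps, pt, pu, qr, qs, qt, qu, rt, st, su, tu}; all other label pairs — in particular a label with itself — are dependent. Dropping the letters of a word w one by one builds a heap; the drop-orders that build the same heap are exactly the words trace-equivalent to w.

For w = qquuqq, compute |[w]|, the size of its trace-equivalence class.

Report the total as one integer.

piece 0:q — minimal
piece 1:q rests on {0:q}
piece 2:u — minimal
piece 3:u rests on {2:u}
piece 4:q rests on {1:q}
piece 5:q rests on {4:q}
minimal pieces: {0:q, 2:u}
ways to finish when only these pieces remain (= sum over removing one remaining piece with nothing left below it):
  1 left: {3}→1  {5}→1
  2 left: {2,3}→1  {3,5}→2  {4,5}→1
  3 left: {1,4,5}→1  {2,3,5}→3  {3,4,5}→3
  4 left: {0,1,4,5}→1  {1,3,4,5}→4  {2,3,4,5}→6
  placing 0:q first → 10 extensions
  placing 2:u first → 5 extensions
total linear extensions = 15

15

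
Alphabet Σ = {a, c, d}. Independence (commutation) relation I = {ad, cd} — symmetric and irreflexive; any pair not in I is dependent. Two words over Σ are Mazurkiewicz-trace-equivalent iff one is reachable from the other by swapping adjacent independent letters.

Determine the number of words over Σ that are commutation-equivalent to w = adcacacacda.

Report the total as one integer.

#0=a has no predecessor
#1=d has no predecessor
#2=c depends on [0:a]
#3=a depends on [2:c]
#4=c depends on [3:a]
#5=a depends on [4:c]
#6=c depends on [5:a]
#7=a depends on [6:c]
#8=c depends on [7:a]
#9=d depends on [1:d]
#10=a depends on [8:c]
sources: [0:a, 1:d]
N(rest) = Σ N(rest − s) over sources s of rest; N(one piece) = 1:
  size 1 → [9]=1  [10]=1
  size 2 → [1,9]=1  [8,10]=1  [9,10]=2
  size 3 → [1,9,10]=3  [7,8,10]=1  [8,9,10]=3
  size 4 → [1,8,9,10]=6  [6,7,8,10]=1  [7,8,9,10]=4
  size 5 → [1,7,8,9,10]=10  [5,6,7,8,10]=1  [6,7,8,9,10]=5
  size 6 → [1,6,7,8,9,10]=15  [4,5,6,7,8,10]=1  [5,6,7,8,9,10]=6
  size 7 → [1,5,6,7,8,9,10]=21  [3,4,5,6,7,8,10]=1  [4,5,6,7,8,9,10]=7
  size 8 → [1,4,5,6,7,8,9,10]=28  [2,3,4,5,6,7,8,10]=1  [3,4,5,6,7,8,9,10]=8
  size 9 → [0,2,3,4,5,6,7,8,10]=1  [1,3,4,5,6,7,8,9,10]=36  [2,3,4,5,6,7,8,9,10]=9
  first=0(a) contributes 45
  first=1(d) contributes 10
|[w]| = 55

55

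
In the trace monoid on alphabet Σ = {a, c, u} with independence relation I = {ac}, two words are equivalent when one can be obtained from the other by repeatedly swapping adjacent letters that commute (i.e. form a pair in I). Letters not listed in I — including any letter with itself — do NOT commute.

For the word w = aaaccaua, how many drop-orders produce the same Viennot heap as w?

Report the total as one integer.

15

0(a) covers ∅
1(a) covers 0:a
2(a) covers 1:a
3(c) covers ∅
4(c) covers 3:c
5(a) covers 2:a
6(u) covers 4:c, 5:a
7(a) covers 6:u
floor of heap: 0:a, 3:c
completions by unplaced set U, small U first (add the entries for U minus each lowest piece of U):
  |U|=1: {7}:1
  |U|=2: {6,7}:1
  |U|=3: {4,6,7}:1  {5,6,7}:1
  |U|=4: {2,5,6,7}:1  {3,4,6,7}:1  {4,5,6,7}:2
  |U|=5: {1,2,5,6,7}:1  {2,4,5,6,7}:3  {3,4,5,6,7}:3
  |U|=6: {0,1,2,5,6,7}:1  {1,2,4,5,6,7}:4  {2,3,4,5,6,7}:6
  start at 0(a): 10
  start at 3(c): 5
sum over floor = 15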